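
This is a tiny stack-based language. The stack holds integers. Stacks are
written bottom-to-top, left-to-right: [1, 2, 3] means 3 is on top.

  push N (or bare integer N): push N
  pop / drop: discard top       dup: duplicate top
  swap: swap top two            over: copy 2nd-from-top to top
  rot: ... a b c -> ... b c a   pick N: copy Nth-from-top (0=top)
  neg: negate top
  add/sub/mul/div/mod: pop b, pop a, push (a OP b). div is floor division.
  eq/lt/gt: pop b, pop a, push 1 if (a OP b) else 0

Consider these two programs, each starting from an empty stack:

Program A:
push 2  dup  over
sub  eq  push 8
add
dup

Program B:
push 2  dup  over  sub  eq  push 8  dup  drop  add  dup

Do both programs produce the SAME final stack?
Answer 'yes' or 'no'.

Program A trace:
  After 'push 2': [2]
  After 'dup': [2, 2]
  After 'over': [2, 2, 2]
  After 'sub': [2, 0]
  After 'eq': [0]
  After 'push 8': [0, 8]
  After 'add': [8]
  After 'dup': [8, 8]
Program A final stack: [8, 8]

Program B trace:
  After 'push 2': [2]
  After 'dup': [2, 2]
  After 'over': [2, 2, 2]
  After 'sub': [2, 0]
  After 'eq': [0]
  After 'push 8': [0, 8]
  After 'dup': [0, 8, 8]
  After 'drop': [0, 8]
  After 'add': [8]
  After 'dup': [8, 8]
Program B final stack: [8, 8]
Same: yes

Answer: yes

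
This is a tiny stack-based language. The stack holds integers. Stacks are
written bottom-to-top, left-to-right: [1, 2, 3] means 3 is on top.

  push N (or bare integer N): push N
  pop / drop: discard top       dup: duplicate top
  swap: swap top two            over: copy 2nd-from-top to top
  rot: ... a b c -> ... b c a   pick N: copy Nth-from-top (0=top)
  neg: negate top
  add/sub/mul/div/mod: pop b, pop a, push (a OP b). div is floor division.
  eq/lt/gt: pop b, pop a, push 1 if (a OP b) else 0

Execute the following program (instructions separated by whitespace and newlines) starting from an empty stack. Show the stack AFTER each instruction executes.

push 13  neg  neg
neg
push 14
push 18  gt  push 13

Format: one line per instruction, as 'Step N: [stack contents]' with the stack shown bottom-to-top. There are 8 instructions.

Step 1: [13]
Step 2: [-13]
Step 3: [13]
Step 4: [-13]
Step 5: [-13, 14]
Step 6: [-13, 14, 18]
Step 7: [-13, 0]
Step 8: [-13, 0, 13]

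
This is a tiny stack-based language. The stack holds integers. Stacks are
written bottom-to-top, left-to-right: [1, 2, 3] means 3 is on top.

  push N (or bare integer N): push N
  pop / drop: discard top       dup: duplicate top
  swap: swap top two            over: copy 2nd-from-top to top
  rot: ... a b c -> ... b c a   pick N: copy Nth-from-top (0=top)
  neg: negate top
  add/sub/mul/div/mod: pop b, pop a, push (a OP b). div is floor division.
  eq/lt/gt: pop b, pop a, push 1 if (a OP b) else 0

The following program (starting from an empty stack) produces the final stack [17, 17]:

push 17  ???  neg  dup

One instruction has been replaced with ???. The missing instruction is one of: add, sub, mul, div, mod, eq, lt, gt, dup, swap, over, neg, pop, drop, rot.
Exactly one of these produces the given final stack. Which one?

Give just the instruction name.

Stack before ???: [17]
Stack after ???:  [-17]
The instruction that transforms [17] -> [-17] is: neg

Answer: neg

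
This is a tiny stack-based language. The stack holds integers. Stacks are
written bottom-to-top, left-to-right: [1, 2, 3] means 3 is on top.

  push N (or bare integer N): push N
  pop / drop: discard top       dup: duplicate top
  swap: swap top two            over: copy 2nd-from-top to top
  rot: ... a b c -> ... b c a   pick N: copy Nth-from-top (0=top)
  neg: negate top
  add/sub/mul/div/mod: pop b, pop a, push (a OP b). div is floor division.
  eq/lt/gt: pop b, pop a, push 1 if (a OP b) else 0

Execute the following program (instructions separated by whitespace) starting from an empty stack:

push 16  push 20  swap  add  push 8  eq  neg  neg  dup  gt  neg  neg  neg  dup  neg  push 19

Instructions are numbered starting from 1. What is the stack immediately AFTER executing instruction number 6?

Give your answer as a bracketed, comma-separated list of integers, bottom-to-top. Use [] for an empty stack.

Step 1 ('push 16'): [16]
Step 2 ('push 20'): [16, 20]
Step 3 ('swap'): [20, 16]
Step 4 ('add'): [36]
Step 5 ('push 8'): [36, 8]
Step 6 ('eq'): [0]

Answer: [0]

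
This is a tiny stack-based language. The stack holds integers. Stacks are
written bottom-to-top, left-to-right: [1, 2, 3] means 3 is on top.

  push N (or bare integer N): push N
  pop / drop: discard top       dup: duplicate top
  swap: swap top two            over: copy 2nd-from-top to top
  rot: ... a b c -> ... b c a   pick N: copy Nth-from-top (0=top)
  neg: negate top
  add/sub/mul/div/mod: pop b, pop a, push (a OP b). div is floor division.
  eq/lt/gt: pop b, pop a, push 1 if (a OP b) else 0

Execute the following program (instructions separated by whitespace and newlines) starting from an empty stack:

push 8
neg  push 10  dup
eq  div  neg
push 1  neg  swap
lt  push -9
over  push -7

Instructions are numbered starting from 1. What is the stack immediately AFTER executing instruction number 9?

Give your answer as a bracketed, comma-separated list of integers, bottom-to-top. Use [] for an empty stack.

Step 1 ('push 8'): [8]
Step 2 ('neg'): [-8]
Step 3 ('push 10'): [-8, 10]
Step 4 ('dup'): [-8, 10, 10]
Step 5 ('eq'): [-8, 1]
Step 6 ('div'): [-8]
Step 7 ('neg'): [8]
Step 8 ('push 1'): [8, 1]
Step 9 ('neg'): [8, -1]

Answer: [8, -1]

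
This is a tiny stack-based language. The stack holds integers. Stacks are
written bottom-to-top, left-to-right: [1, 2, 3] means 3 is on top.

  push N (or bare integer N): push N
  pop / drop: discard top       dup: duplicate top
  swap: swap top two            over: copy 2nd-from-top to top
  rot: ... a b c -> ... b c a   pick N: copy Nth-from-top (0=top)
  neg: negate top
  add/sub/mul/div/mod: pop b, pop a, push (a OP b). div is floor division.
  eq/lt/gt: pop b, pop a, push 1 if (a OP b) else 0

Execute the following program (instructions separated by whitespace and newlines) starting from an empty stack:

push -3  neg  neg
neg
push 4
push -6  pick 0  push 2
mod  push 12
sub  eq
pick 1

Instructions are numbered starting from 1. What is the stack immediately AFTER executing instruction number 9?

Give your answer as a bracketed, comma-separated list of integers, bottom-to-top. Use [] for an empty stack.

Step 1 ('push -3'): [-3]
Step 2 ('neg'): [3]
Step 3 ('neg'): [-3]
Step 4 ('neg'): [3]
Step 5 ('push 4'): [3, 4]
Step 6 ('push -6'): [3, 4, -6]
Step 7 ('pick 0'): [3, 4, -6, -6]
Step 8 ('push 2'): [3, 4, -6, -6, 2]
Step 9 ('mod'): [3, 4, -6, 0]

Answer: [3, 4, -6, 0]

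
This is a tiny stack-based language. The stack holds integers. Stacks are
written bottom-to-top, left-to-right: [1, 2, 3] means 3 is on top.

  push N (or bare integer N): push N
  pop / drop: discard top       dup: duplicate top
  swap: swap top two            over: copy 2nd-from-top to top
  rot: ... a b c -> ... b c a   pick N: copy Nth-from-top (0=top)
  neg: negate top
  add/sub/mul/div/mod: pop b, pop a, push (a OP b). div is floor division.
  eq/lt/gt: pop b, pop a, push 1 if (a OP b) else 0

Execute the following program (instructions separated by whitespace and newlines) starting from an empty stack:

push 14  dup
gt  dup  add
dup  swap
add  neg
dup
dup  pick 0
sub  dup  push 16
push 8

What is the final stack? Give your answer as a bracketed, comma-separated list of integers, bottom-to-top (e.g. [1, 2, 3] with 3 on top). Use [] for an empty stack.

Answer: [0, 0, 0, 0, 16, 8]

Derivation:
After 'push 14': [14]
After 'dup': [14, 14]
After 'gt': [0]
After 'dup': [0, 0]
After 'add': [0]
After 'dup': [0, 0]
After 'swap': [0, 0]
After 'add': [0]
After 'neg': [0]
After 'dup': [0, 0]
After 'dup': [0, 0, 0]
After 'pick 0': [0, 0, 0, 0]
After 'sub': [0, 0, 0]
After 'dup': [0, 0, 0, 0]
After 'push 16': [0, 0, 0, 0, 16]
After 'push 8': [0, 0, 0, 0, 16, 8]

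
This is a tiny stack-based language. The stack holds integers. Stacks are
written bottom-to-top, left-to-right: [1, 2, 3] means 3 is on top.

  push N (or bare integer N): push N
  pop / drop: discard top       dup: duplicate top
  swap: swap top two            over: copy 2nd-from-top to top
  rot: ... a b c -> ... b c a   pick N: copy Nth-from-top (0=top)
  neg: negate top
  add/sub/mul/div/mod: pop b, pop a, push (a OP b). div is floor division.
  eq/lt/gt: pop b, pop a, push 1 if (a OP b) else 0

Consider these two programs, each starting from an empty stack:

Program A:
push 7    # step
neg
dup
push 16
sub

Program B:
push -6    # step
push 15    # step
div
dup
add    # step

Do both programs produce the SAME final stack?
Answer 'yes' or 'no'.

Program A trace:
  After 'push 7': [7]
  After 'neg': [-7]
  After 'dup': [-7, -7]
  After 'push 16': [-7, -7, 16]
  After 'sub': [-7, -23]
Program A final stack: [-7, -23]

Program B trace:
  After 'push -6': [-6]
  After 'push 15': [-6, 15]
  After 'div': [-1]
  After 'dup': [-1, -1]
  After 'add': [-2]
Program B final stack: [-2]
Same: no

Answer: no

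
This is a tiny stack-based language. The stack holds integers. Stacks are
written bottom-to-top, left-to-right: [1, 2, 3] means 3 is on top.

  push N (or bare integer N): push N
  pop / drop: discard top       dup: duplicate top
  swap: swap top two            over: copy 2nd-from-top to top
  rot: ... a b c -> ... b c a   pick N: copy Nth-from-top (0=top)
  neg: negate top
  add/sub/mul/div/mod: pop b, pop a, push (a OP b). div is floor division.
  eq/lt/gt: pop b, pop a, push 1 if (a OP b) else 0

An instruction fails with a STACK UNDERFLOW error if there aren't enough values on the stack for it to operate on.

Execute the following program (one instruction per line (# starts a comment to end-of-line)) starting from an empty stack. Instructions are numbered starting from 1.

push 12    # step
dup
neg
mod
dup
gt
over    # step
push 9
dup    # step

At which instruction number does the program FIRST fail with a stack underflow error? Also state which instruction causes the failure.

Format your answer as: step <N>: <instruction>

Step 1 ('push 12'): stack = [12], depth = 1
Step 2 ('dup'): stack = [12, 12], depth = 2
Step 3 ('neg'): stack = [12, -12], depth = 2
Step 4 ('mod'): stack = [0], depth = 1
Step 5 ('dup'): stack = [0, 0], depth = 2
Step 6 ('gt'): stack = [0], depth = 1
Step 7 ('over'): needs 2 value(s) but depth is 1 — STACK UNDERFLOW

Answer: step 7: over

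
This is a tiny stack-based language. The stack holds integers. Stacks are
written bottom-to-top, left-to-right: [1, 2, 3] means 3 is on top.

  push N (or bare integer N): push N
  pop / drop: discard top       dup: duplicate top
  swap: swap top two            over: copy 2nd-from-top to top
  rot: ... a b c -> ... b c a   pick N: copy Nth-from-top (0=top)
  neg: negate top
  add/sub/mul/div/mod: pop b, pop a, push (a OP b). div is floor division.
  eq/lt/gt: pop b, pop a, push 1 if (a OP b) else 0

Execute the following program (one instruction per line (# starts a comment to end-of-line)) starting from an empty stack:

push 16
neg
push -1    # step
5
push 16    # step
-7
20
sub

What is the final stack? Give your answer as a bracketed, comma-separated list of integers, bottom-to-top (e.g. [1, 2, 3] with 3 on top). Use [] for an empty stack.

After 'push 16': [16]
After 'neg': [-16]
After 'push -1': [-16, -1]
After 'push 5': [-16, -1, 5]
After 'push 16': [-16, -1, 5, 16]
After 'push -7': [-16, -1, 5, 16, -7]
After 'push 20': [-16, -1, 5, 16, -7, 20]
After 'sub': [-16, -1, 5, 16, -27]

Answer: [-16, -1, 5, 16, -27]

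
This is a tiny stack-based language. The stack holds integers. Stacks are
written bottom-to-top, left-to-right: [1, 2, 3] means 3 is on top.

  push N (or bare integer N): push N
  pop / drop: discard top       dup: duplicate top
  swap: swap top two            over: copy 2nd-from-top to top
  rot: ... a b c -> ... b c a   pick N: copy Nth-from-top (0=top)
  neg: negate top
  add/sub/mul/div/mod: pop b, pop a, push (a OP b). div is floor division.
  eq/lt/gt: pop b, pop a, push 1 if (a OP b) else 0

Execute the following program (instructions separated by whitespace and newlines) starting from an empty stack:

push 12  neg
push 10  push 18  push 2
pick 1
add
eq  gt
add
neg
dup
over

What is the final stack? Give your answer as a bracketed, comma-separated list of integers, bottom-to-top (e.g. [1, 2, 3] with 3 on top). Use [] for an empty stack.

After 'push 12': [12]
After 'neg': [-12]
After 'push 10': [-12, 10]
After 'push 18': [-12, 10, 18]
After 'push 2': [-12, 10, 18, 2]
After 'pick 1': [-12, 10, 18, 2, 18]
After 'add': [-12, 10, 18, 20]
After 'eq': [-12, 10, 0]
After 'gt': [-12, 1]
After 'add': [-11]
After 'neg': [11]
After 'dup': [11, 11]
After 'over': [11, 11, 11]

Answer: [11, 11, 11]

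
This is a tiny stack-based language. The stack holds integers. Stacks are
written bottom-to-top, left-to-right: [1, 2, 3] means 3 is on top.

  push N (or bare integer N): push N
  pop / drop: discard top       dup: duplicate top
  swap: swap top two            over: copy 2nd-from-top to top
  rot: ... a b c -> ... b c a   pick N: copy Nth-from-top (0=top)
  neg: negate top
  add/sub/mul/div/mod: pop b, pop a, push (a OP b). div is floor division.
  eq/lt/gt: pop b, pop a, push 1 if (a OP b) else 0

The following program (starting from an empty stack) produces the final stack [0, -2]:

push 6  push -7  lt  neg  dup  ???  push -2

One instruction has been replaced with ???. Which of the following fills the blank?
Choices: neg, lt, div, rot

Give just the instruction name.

Answer: lt

Derivation:
Stack before ???: [0, 0]
Stack after ???:  [0]
Checking each choice:
  neg: produces [0, 0, -2]
  lt: MATCH
  div: division by zero
  rot: stack underflow (need 3, have 2)


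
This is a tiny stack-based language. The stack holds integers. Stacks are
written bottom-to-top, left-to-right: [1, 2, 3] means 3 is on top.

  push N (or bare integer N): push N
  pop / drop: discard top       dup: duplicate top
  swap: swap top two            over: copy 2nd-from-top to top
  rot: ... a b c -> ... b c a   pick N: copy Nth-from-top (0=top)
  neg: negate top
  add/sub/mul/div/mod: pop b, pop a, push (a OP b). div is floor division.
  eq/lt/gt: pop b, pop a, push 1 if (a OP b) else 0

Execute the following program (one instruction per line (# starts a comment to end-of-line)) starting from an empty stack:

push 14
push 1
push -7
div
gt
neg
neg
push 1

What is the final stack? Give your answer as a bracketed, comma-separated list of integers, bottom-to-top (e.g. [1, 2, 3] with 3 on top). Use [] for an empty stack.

Answer: [1, 1]

Derivation:
After 'push 14': [14]
After 'push 1': [14, 1]
After 'push -7': [14, 1, -7]
After 'div': [14, -1]
After 'gt': [1]
After 'neg': [-1]
After 'neg': [1]
After 'push 1': [1, 1]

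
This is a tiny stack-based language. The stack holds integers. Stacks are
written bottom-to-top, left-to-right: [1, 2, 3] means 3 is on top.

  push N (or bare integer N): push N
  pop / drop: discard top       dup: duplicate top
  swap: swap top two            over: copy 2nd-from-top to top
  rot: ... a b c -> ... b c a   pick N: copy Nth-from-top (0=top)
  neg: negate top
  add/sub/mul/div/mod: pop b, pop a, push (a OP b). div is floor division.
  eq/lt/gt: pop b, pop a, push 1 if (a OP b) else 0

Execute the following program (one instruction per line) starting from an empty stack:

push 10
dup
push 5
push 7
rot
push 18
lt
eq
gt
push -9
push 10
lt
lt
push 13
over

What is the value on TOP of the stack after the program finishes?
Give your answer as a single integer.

After 'push 10': [10]
After 'dup': [10, 10]
After 'push 5': [10, 10, 5]
After 'push 7': [10, 10, 5, 7]
After 'rot': [10, 5, 7, 10]
After 'push 18': [10, 5, 7, 10, 18]
After 'lt': [10, 5, 7, 1]
After 'eq': [10, 5, 0]
After 'gt': [10, 1]
After 'push -9': [10, 1, -9]
After 'push 10': [10, 1, -9, 10]
After 'lt': [10, 1, 1]
After 'lt': [10, 0]
After 'push 13': [10, 0, 13]
After 'over': [10, 0, 13, 0]

Answer: 0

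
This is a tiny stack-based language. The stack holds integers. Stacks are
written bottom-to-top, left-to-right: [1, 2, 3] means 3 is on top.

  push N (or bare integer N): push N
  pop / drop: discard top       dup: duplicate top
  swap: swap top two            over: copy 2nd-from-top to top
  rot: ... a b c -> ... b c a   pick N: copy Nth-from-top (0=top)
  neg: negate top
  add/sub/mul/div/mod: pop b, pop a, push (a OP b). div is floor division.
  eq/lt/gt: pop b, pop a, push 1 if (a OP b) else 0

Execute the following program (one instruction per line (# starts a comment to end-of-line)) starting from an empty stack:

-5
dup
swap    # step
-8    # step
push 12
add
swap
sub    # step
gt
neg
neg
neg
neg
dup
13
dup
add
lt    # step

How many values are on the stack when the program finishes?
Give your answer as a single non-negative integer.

Answer: 2

Derivation:
After 'push -5': stack = [-5] (depth 1)
After 'dup': stack = [-5, -5] (depth 2)
After 'swap': stack = [-5, -5] (depth 2)
After 'push -8': stack = [-5, -5, -8] (depth 3)
After 'push 12': stack = [-5, -5, -8, 12] (depth 4)
After 'add': stack = [-5, -5, 4] (depth 3)
After 'swap': stack = [-5, 4, -5] (depth 3)
After 'sub': stack = [-5, 9] (depth 2)
After 'gt': stack = [0] (depth 1)
After 'neg': stack = [0] (depth 1)
After 'neg': stack = [0] (depth 1)
After 'neg': stack = [0] (depth 1)
After 'neg': stack = [0] (depth 1)
After 'dup': stack = [0, 0] (depth 2)
After 'push 13': stack = [0, 0, 13] (depth 3)
After 'dup': stack = [0, 0, 13, 13] (depth 4)
After 'add': stack = [0, 0, 26] (depth 3)
After 'lt': stack = [0, 1] (depth 2)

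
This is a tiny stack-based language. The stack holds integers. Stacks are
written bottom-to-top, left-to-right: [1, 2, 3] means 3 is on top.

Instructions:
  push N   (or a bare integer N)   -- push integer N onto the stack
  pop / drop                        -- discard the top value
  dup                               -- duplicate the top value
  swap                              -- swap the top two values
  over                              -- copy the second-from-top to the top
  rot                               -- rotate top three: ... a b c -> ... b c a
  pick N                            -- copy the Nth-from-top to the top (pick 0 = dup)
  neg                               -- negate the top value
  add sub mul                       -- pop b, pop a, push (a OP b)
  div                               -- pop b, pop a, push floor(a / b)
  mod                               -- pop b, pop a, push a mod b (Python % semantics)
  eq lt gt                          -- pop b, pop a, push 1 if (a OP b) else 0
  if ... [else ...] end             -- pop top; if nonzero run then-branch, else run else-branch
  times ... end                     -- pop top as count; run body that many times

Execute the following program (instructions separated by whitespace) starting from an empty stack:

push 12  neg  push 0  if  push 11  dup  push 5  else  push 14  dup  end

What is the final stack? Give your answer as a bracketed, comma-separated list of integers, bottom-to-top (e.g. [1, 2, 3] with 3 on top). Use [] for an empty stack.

Answer: [-12, 14, 14]

Derivation:
After 'push 12': [12]
After 'neg': [-12]
After 'push 0': [-12, 0]
After 'if': [-12]
After 'push 14': [-12, 14]
After 'dup': [-12, 14, 14]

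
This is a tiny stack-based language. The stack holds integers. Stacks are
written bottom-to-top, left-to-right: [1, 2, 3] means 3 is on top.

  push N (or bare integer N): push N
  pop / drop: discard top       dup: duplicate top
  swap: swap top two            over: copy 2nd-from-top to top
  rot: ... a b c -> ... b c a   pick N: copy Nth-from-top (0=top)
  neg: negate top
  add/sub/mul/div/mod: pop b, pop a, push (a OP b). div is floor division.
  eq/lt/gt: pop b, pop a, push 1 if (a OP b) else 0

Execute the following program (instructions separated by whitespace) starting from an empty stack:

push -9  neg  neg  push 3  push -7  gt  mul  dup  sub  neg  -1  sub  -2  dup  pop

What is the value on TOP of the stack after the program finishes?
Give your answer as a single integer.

Answer: -2

Derivation:
After 'push -9': [-9]
After 'neg': [9]
After 'neg': [-9]
After 'push 3': [-9, 3]
After 'push -7': [-9, 3, -7]
After 'gt': [-9, 1]
After 'mul': [-9]
After 'dup': [-9, -9]
After 'sub': [0]
After 'neg': [0]
After 'push -1': [0, -1]
After 'sub': [1]
After 'push -2': [1, -2]
After 'dup': [1, -2, -2]
After 'pop': [1, -2]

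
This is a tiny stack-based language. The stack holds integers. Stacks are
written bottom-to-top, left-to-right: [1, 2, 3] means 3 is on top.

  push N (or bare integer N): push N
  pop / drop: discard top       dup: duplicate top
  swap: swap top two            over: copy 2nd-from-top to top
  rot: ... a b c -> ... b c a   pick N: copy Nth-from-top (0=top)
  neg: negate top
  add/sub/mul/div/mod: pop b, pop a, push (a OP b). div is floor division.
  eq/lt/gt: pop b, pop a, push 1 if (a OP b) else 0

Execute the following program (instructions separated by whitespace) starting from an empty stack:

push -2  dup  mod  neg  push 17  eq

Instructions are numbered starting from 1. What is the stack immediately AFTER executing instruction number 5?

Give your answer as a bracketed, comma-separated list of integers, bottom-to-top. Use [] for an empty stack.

Answer: [0, 17]

Derivation:
Step 1 ('push -2'): [-2]
Step 2 ('dup'): [-2, -2]
Step 3 ('mod'): [0]
Step 4 ('neg'): [0]
Step 5 ('push 17'): [0, 17]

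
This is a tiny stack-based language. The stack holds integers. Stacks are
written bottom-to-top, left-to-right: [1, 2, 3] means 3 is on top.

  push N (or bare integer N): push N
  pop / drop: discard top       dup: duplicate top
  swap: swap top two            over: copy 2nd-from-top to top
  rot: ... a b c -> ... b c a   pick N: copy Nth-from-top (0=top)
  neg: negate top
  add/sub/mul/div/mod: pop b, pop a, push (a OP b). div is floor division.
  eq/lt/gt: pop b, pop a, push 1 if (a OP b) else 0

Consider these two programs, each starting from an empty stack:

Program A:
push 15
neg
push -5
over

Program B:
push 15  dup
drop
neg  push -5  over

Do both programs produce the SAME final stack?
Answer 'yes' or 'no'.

Program A trace:
  After 'push 15': [15]
  After 'neg': [-15]
  After 'push -5': [-15, -5]
  After 'over': [-15, -5, -15]
Program A final stack: [-15, -5, -15]

Program B trace:
  After 'push 15': [15]
  After 'dup': [15, 15]
  After 'drop': [15]
  After 'neg': [-15]
  After 'push -5': [-15, -5]
  After 'over': [-15, -5, -15]
Program B final stack: [-15, -5, -15]
Same: yes

Answer: yes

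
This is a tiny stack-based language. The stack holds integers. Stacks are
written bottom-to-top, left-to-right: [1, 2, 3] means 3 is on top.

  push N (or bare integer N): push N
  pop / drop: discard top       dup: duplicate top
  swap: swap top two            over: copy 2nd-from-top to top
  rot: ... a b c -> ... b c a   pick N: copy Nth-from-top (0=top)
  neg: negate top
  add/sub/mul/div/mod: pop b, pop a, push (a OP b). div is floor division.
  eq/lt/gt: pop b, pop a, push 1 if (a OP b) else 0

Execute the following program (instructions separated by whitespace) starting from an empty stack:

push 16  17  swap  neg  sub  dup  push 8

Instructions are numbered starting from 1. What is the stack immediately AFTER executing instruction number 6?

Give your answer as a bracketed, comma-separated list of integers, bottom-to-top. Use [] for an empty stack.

Step 1 ('push 16'): [16]
Step 2 ('17'): [16, 17]
Step 3 ('swap'): [17, 16]
Step 4 ('neg'): [17, -16]
Step 5 ('sub'): [33]
Step 6 ('dup'): [33, 33]

Answer: [33, 33]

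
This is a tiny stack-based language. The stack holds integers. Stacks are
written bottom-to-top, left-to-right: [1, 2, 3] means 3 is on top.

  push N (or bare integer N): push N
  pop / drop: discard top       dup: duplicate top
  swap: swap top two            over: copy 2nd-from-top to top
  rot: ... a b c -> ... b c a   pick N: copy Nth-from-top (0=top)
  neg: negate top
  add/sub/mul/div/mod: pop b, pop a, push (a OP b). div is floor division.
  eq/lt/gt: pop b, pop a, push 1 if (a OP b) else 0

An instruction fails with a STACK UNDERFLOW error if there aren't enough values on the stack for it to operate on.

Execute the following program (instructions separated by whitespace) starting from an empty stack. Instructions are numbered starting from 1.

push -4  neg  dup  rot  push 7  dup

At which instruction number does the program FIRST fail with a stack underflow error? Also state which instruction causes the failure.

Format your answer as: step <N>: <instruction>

Step 1 ('push -4'): stack = [-4], depth = 1
Step 2 ('neg'): stack = [4], depth = 1
Step 3 ('dup'): stack = [4, 4], depth = 2
Step 4 ('rot'): needs 3 value(s) but depth is 2 — STACK UNDERFLOW

Answer: step 4: rot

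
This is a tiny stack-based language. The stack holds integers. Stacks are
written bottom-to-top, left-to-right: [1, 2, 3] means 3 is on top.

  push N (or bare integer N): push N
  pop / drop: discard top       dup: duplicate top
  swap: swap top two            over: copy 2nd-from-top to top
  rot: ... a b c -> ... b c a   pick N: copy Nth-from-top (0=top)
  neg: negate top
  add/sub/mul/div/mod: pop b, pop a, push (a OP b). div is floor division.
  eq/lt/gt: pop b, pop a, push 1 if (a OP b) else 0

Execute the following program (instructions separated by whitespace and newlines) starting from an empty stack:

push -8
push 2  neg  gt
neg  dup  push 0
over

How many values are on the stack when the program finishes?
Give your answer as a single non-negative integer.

Answer: 4

Derivation:
After 'push -8': stack = [-8] (depth 1)
After 'push 2': stack = [-8, 2] (depth 2)
After 'neg': stack = [-8, -2] (depth 2)
After 'gt': stack = [0] (depth 1)
After 'neg': stack = [0] (depth 1)
After 'dup': stack = [0, 0] (depth 2)
After 'push 0': stack = [0, 0, 0] (depth 3)
After 'over': stack = [0, 0, 0, 0] (depth 4)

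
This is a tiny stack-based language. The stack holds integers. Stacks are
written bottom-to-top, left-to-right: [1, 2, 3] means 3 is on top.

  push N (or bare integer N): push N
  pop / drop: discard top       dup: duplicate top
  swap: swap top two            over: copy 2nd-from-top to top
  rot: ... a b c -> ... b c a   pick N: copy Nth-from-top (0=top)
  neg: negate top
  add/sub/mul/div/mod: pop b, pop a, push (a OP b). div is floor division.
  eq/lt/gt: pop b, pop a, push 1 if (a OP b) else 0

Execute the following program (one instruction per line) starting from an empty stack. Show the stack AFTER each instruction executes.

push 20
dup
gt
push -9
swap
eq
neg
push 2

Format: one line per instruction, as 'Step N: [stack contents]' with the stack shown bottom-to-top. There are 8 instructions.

Step 1: [20]
Step 2: [20, 20]
Step 3: [0]
Step 4: [0, -9]
Step 5: [-9, 0]
Step 6: [0]
Step 7: [0]
Step 8: [0, 2]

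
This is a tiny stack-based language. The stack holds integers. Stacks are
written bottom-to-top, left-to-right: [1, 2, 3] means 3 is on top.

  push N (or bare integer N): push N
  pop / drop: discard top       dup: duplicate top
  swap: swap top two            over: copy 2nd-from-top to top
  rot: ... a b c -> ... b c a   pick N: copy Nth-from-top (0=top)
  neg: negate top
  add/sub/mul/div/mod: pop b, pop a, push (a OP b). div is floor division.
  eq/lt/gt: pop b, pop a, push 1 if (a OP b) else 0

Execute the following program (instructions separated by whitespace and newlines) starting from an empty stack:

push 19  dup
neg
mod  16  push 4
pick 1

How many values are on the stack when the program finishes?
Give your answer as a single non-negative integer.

After 'push 19': stack = [19] (depth 1)
After 'dup': stack = [19, 19] (depth 2)
After 'neg': stack = [19, -19] (depth 2)
After 'mod': stack = [0] (depth 1)
After 'push 16': stack = [0, 16] (depth 2)
After 'push 4': stack = [0, 16, 4] (depth 3)
After 'pick 1': stack = [0, 16, 4, 16] (depth 4)

Answer: 4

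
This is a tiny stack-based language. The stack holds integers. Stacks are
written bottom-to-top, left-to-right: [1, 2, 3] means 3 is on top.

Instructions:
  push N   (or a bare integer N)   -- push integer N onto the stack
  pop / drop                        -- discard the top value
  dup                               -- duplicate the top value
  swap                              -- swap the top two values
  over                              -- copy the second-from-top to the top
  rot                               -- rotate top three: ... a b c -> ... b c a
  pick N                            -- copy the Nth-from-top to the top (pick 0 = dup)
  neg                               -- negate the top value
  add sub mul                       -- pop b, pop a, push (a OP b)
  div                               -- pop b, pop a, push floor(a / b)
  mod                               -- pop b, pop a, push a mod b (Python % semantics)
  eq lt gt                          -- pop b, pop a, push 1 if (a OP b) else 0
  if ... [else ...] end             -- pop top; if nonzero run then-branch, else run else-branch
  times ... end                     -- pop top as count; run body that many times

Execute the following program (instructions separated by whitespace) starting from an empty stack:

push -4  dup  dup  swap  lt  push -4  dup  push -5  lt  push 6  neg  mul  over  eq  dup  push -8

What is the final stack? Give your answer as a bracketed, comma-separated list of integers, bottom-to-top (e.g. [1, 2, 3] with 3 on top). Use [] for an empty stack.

After 'push -4': [-4]
After 'dup': [-4, -4]
After 'dup': [-4, -4, -4]
After 'swap': [-4, -4, -4]
After 'lt': [-4, 0]
After 'push -4': [-4, 0, -4]
After 'dup': [-4, 0, -4, -4]
After 'push -5': [-4, 0, -4, -4, -5]
After 'lt': [-4, 0, -4, 0]
After 'push 6': [-4, 0, -4, 0, 6]
After 'neg': [-4, 0, -4, 0, -6]
After 'mul': [-4, 0, -4, 0]
After 'over': [-4, 0, -4, 0, -4]
After 'eq': [-4, 0, -4, 0]
After 'dup': [-4, 0, -4, 0, 0]
After 'push -8': [-4, 0, -4, 0, 0, -8]

Answer: [-4, 0, -4, 0, 0, -8]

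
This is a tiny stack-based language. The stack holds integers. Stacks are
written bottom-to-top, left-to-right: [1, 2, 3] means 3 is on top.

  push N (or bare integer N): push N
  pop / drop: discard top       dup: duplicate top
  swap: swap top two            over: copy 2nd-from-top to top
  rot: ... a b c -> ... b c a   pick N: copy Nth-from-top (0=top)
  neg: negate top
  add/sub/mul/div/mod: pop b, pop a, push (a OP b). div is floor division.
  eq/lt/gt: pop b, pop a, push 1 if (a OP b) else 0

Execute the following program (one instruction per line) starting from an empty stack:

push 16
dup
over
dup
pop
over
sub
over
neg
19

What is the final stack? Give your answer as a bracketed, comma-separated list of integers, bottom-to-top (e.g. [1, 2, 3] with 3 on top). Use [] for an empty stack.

Answer: [16, 16, 0, -16, 19]

Derivation:
After 'push 16': [16]
After 'dup': [16, 16]
After 'over': [16, 16, 16]
After 'dup': [16, 16, 16, 16]
After 'pop': [16, 16, 16]
After 'over': [16, 16, 16, 16]
After 'sub': [16, 16, 0]
After 'over': [16, 16, 0, 16]
After 'neg': [16, 16, 0, -16]
After 'push 19': [16, 16, 0, -16, 19]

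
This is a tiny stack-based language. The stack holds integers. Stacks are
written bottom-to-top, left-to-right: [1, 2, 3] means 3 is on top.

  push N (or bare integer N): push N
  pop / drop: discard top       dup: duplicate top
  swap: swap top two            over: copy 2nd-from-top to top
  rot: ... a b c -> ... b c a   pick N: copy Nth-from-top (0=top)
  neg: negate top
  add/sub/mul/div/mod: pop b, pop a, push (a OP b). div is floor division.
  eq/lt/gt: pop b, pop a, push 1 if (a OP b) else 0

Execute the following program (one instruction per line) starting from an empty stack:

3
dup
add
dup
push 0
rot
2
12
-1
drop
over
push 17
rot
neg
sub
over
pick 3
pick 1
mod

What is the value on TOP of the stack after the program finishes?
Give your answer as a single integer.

After 'push 3': [3]
After 'dup': [3, 3]
After 'add': [6]
After 'dup': [6, 6]
After 'push 0': [6, 6, 0]
After 'rot': [6, 0, 6]
After 'push 2': [6, 0, 6, 2]
After 'push 12': [6, 0, 6, 2, 12]
After 'push -1': [6, 0, 6, 2, 12, -1]
After 'drop': [6, 0, 6, 2, 12]
After 'over': [6, 0, 6, 2, 12, 2]
After 'push 17': [6, 0, 6, 2, 12, 2, 17]
After 'rot': [6, 0, 6, 2, 2, 17, 12]
After 'neg': [6, 0, 6, 2, 2, 17, -12]
After 'sub': [6, 0, 6, 2, 2, 29]
After 'over': [6, 0, 6, 2, 2, 29, 2]
After 'pick 3': [6, 0, 6, 2, 2, 29, 2, 2]
After 'pick 1': [6, 0, 6, 2, 2, 29, 2, 2, 2]
After 'mod': [6, 0, 6, 2, 2, 29, 2, 0]

Answer: 0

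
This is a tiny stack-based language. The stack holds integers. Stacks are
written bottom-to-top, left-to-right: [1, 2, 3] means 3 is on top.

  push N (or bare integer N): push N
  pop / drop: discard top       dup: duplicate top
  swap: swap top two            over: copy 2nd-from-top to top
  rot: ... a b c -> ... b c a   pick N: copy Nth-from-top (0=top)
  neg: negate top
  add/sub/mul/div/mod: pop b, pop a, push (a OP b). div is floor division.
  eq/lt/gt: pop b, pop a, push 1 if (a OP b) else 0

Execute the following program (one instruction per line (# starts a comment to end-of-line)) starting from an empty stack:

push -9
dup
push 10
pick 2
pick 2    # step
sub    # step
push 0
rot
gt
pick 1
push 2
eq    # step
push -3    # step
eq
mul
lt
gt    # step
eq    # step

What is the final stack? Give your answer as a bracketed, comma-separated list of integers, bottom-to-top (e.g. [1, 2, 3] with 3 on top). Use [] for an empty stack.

After 'push -9': [-9]
After 'dup': [-9, -9]
After 'push 10': [-9, -9, 10]
After 'pick 2': [-9, -9, 10, -9]
After 'pick 2': [-9, -9, 10, -9, -9]
After 'sub': [-9, -9, 10, 0]
After 'push 0': [-9, -9, 10, 0, 0]
After 'rot': [-9, -9, 0, 0, 10]
After 'gt': [-9, -9, 0, 0]
After 'pick 1': [-9, -9, 0, 0, 0]
After 'push 2': [-9, -9, 0, 0, 0, 2]
After 'eq': [-9, -9, 0, 0, 0]
After 'push -3': [-9, -9, 0, 0, 0, -3]
After 'eq': [-9, -9, 0, 0, 0]
After 'mul': [-9, -9, 0, 0]
After 'lt': [-9, -9, 0]
After 'gt': [-9, 0]
After 'eq': [0]

Answer: [0]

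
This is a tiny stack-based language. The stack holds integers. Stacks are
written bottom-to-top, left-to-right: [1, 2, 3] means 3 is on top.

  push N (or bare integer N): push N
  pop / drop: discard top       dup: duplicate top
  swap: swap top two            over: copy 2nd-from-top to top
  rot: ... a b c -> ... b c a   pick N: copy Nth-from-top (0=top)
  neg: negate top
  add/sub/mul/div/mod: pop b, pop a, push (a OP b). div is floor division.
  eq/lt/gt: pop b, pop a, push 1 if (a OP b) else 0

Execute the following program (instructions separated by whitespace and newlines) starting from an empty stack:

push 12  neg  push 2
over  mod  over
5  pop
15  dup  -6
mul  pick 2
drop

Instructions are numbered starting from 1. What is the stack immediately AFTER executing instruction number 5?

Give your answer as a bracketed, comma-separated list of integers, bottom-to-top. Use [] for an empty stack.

Answer: [-12, -10]

Derivation:
Step 1 ('push 12'): [12]
Step 2 ('neg'): [-12]
Step 3 ('push 2'): [-12, 2]
Step 4 ('over'): [-12, 2, -12]
Step 5 ('mod'): [-12, -10]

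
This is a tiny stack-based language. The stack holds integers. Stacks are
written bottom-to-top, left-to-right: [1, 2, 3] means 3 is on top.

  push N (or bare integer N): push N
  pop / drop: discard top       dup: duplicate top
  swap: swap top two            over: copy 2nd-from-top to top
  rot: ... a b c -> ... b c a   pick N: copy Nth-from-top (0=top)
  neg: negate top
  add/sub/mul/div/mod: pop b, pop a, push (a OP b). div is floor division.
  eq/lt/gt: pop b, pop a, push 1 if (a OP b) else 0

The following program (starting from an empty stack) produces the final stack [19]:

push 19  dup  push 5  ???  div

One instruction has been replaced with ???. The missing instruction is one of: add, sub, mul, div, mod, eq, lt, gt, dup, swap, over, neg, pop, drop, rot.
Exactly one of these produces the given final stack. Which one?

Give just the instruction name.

Answer: gt

Derivation:
Stack before ???: [19, 19, 5]
Stack after ???:  [19, 1]
The instruction that transforms [19, 19, 5] -> [19, 1] is: gt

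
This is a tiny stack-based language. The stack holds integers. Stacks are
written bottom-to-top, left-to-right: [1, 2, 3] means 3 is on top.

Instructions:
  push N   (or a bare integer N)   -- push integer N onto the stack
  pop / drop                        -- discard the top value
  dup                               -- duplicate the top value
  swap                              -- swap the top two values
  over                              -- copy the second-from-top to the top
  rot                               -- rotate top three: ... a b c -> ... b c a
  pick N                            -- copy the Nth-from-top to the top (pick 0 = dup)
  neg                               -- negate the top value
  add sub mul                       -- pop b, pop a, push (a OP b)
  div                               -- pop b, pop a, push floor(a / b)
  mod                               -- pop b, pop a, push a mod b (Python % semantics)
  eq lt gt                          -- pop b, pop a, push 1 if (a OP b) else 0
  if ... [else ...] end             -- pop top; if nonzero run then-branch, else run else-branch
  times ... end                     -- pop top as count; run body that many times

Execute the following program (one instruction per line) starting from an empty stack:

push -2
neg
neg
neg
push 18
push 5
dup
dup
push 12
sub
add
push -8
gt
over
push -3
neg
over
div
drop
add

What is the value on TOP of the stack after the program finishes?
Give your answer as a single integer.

Answer: 6

Derivation:
After 'push -2': [-2]
After 'neg': [2]
After 'neg': [-2]
After 'neg': [2]
After 'push 18': [2, 18]
After 'push 5': [2, 18, 5]
After 'dup': [2, 18, 5, 5]
After 'dup': [2, 18, 5, 5, 5]
After 'push 12': [2, 18, 5, 5, 5, 12]
After 'sub': [2, 18, 5, 5, -7]
After 'add': [2, 18, 5, -2]
After 'push -8': [2, 18, 5, -2, -8]
After 'gt': [2, 18, 5, 1]
After 'over': [2, 18, 5, 1, 5]
After 'push -3': [2, 18, 5, 1, 5, -3]
After 'neg': [2, 18, 5, 1, 5, 3]
After 'over': [2, 18, 5, 1, 5, 3, 5]
After 'div': [2, 18, 5, 1, 5, 0]
After 'drop': [2, 18, 5, 1, 5]
After 'add': [2, 18, 5, 6]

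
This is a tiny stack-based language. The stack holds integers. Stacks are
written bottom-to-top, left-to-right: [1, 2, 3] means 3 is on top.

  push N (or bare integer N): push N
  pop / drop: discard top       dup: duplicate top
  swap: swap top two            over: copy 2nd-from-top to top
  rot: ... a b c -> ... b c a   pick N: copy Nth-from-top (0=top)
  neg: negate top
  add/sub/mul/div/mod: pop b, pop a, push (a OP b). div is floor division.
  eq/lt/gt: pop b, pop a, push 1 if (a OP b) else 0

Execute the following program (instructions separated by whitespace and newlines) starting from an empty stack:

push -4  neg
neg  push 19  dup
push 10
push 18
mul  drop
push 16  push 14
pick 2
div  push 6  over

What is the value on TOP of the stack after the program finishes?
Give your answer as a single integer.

After 'push -4': [-4]
After 'neg': [4]
After 'neg': [-4]
After 'push 19': [-4, 19]
After 'dup': [-4, 19, 19]
After 'push 10': [-4, 19, 19, 10]
After 'push 18': [-4, 19, 19, 10, 18]
After 'mul': [-4, 19, 19, 180]
After 'drop': [-4, 19, 19]
After 'push 16': [-4, 19, 19, 16]
After 'push 14': [-4, 19, 19, 16, 14]
After 'pick 2': [-4, 19, 19, 16, 14, 19]
After 'div': [-4, 19, 19, 16, 0]
After 'push 6': [-4, 19, 19, 16, 0, 6]
After 'over': [-4, 19, 19, 16, 0, 6, 0]

Answer: 0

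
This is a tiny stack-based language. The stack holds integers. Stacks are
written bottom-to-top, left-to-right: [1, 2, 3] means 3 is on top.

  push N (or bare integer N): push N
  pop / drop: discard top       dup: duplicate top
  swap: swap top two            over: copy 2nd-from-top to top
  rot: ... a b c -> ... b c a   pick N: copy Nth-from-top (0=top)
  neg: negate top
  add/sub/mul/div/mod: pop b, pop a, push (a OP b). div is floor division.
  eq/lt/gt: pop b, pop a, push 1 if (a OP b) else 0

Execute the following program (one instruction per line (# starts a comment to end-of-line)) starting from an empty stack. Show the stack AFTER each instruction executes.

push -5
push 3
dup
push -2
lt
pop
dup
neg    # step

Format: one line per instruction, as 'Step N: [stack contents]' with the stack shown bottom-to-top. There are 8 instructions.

Step 1: [-5]
Step 2: [-5, 3]
Step 3: [-5, 3, 3]
Step 4: [-5, 3, 3, -2]
Step 5: [-5, 3, 0]
Step 6: [-5, 3]
Step 7: [-5, 3, 3]
Step 8: [-5, 3, -3]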